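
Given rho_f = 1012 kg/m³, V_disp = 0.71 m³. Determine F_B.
Formula: F_B = \rho_f g V_{disp}
F_B = 1012·9.81·0.71 = 7049 N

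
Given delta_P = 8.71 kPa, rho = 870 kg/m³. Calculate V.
Formula: V = \sqrt{\frac{2 \Delta P}{\rho}}
V = √(2·(8.71·1000)/870) = 4.475 m/s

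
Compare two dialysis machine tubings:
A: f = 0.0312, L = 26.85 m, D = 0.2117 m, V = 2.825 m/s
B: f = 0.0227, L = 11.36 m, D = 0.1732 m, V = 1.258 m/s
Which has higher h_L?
h_L(A) = 1.61 m, h_L(B) = 0.1201 m. Answer: A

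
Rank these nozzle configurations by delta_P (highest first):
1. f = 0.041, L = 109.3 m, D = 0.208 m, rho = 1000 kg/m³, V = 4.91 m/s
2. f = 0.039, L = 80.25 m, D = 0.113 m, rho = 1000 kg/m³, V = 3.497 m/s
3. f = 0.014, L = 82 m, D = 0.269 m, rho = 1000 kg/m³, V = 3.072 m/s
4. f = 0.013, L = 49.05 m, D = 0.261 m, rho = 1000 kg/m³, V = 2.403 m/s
Case 1: delta_P = 259.7 kPa
Case 2: delta_P = 169.4 kPa
Case 3: delta_P = 20.14 kPa
Case 4: delta_P = 7.054 kPa
Ranking (highest first): 1, 2, 3, 4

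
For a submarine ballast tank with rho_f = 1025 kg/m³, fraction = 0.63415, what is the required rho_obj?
Formula: f_{sub} = \frac{\rho_{obj}}{\rho_f}
Substituting knowns: 0.63415 = rho_obj/1025
Solving for rho_obj: rho_obj = 0.63415·1025 = 650 kg/m³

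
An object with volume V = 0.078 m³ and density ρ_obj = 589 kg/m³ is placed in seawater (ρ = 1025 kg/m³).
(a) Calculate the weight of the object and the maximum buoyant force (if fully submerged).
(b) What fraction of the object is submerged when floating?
(a) W=rho_obj*g*V=589*9.81*0.078=450.7 N; F_B(max)=rho*g*V=1025*9.81*0.078=784.3 N
(b) Floating fraction=rho_obj/rho=589/1025=0.575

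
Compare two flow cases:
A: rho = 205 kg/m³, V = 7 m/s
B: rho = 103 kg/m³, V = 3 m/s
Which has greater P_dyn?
P_dyn(A) = 5.022 kPa, P_dyn(B) = 0.4635 kPa. Answer: A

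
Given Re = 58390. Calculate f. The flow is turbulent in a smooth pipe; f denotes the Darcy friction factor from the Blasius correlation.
Formula: f = \frac{0.316}{Re^{0.25}}
f = 0.316/58390^0.25 = 0.02033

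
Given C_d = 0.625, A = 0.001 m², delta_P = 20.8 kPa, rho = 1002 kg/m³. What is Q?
Formula: Q = C_d A \sqrt{\frac{2 \Delta P}{\rho}}
Q = 0.625·0.001·√(2·(20.8·1000)/1002)·1000 = 4.027 L/s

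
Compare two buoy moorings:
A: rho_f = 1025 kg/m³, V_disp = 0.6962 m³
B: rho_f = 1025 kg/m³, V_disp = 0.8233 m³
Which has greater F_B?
F_B(A) = 7000 N, F_B(B) = 8278 N. Answer: B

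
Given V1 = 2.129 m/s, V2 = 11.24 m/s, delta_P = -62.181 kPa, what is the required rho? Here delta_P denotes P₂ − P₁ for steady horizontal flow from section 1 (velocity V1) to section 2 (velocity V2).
Formula: \Delta P = \frac{1}{2} \rho (V_1^2 - V_2^2)
Substituting knowns: -62.181 = 0.5·rho·(2.129² − 11.24²)/1000
Solving for rho: rho = 2·(-62.181·1000)/(2.129² − 11.24²) = 1021 kg/m³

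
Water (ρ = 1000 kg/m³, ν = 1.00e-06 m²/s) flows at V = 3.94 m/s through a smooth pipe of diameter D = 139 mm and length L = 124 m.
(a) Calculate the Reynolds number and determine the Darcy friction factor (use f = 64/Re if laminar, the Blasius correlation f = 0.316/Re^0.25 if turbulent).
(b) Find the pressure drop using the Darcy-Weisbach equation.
(a) Re = V·D/ν = 3.94·0.139/1.00e-06 = 547660 → turbulent (Re > 4000); f = 0.316/Re^0.25 = 0.316/547660^0.25 = 0.011616 (Blasius is strictly valid for Re ≲ 1e5; used here as the smooth-pipe estimate the problem specifies)
(b) Darcy-Weisbach: ΔP = f·(L/D)·½ρV²/1000 = 0.011616·(124/0.139)·½·1000·3.94²/1000 = 80.43 kPa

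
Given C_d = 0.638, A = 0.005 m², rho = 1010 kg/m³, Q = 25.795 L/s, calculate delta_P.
Formula: Q = C_d A \sqrt{\frac{2 \Delta P}{\rho}}
Substituting knowns: 25.795 = 0.638·0.005·√(2·(delta_P·1000)/1010)·1000
Solving for delta_P: delta_P = ((25.795/1000)/(0.638·0.005))²·1010/2/1000 = 33.02 kPa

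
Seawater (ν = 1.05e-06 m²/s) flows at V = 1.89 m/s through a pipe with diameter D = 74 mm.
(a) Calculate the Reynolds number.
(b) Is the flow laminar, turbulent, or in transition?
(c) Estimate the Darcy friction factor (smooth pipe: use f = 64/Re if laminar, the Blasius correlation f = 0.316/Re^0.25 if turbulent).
(a) Re = V·D/ν = 1.89·0.074/1.05e-06 = 133200
(b) Flow regime: turbulent (Re > 4000)
(c) Friction factor: f = 0.316/Re^0.25 = 0.316/133200^0.25 = 0.01654 (Blasius is strictly valid for Re ≲ 1e5; used here as the smooth-pipe estimate the problem specifies)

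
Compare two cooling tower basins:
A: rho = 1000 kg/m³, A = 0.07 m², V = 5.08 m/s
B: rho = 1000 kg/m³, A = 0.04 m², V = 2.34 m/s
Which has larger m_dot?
m_dot(A) = 355.6 kg/s, m_dot(B) = 93.6 kg/s. Answer: A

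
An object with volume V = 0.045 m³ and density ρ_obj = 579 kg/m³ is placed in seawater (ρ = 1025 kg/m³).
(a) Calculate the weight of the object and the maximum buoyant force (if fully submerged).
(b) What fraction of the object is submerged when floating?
(a) W=rho_obj*g*V=579*9.81*0.045=255.6 N; F_B(max)=rho*g*V=1025*9.81*0.045=452.5 N
(b) Floating fraction=rho_obj/rho=579/1025=0.565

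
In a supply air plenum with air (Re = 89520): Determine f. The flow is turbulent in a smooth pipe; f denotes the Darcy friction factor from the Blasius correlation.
Formula: f = \frac{0.316}{Re^{0.25}}
f = 0.316/89520^0.25 = 0.01827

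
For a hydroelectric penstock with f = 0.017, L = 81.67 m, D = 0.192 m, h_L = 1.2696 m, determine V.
Formula: h_L = f \frac{L}{D} \frac{V^2}{2g}
Substituting knowns: 1.2696 = 0.017·(81.67/0.192)·V²/(2·9.81)
Solving for V: V = √(1.2696·2·9.81/(0.017·(81.67/0.192))) = 1.856 m/s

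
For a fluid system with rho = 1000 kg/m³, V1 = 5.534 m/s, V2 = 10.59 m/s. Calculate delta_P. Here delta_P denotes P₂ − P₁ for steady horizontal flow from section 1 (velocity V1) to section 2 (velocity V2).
Formula: \Delta P = \frac{1}{2} \rho (V_1^2 - V_2^2)
delta_P = 0.5·1000·(5.534² − 10.59²)/1000 = -40.76 kPa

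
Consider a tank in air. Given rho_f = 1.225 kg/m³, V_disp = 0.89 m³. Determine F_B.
Formula: F_B = \rho_f g V_{disp}
F_B = 1.225·9.81·0.89 = 10.7 N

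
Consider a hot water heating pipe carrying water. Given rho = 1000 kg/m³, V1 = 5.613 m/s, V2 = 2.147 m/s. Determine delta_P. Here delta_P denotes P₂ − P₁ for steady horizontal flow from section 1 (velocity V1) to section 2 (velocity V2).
Formula: \Delta P = \frac{1}{2} \rho (V_1^2 - V_2^2)
delta_P = 0.5·1000·(5.613² − 2.147²)/1000 = 13.45 kPa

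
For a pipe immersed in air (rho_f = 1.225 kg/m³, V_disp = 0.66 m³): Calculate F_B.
Formula: F_B = \rho_f g V_{disp}
F_B = 1.225·9.81·0.66 = 7.931 N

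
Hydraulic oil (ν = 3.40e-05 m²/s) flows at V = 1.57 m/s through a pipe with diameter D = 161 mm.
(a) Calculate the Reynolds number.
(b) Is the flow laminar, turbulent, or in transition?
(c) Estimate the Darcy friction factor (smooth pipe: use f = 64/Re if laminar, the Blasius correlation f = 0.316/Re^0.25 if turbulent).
(a) Re = V·D/ν = 1.57·0.161/3.40e-05 = 7434.4
(b) Flow regime: turbulent (Re > 4000)
(c) Friction factor: f = 0.316/Re^0.25 = 0.316/7434.4^0.25 = 0.03403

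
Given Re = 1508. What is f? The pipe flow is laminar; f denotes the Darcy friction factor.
Formula: f = \frac{64}{Re}
f = 64/1508 = 0.04244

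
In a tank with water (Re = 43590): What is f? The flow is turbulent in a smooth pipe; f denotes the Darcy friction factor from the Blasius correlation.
Formula: f = \frac{0.316}{Re^{0.25}}
f = 0.316/43590^0.25 = 0.02187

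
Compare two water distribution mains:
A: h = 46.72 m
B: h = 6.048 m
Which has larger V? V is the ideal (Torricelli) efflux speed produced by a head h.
V(A) = 30.28 m/s, V(B) = 10.89 m/s. Answer: A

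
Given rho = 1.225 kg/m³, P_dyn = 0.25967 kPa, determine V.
Formula: P_{dyn} = \frac{1}{2} \rho V^2
Substituting knowns: 0.25967 = 0.5·1.225·V²/1000
Solving for V: V = √(2·(0.25967·1000)/1.225) = 20.59 m/s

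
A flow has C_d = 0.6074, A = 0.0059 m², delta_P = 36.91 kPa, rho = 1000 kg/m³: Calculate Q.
Formula: Q = C_d A \sqrt{\frac{2 \Delta P}{\rho}}
Q = 0.6074·0.0059·√(2·(36.91·1000)/1000)·1000 = 30.79 L/s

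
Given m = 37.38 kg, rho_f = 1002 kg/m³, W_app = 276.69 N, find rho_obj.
Formula: W_{app} = mg\left(1 - \frac{\rho_f}{\rho_{obj}}\right)
Substituting knowns: 276.69 = 37.38·9.81·(1 − 1002/rho_obj)
Solving for rho_obj: rho_obj = 1002/(1 − 276.69/(37.38·9.81)) = 4082 kg/m³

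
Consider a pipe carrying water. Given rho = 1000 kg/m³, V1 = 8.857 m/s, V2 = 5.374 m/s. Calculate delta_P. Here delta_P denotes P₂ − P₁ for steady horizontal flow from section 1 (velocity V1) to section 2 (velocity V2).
Formula: \Delta P = \frac{1}{2} \rho (V_1^2 - V_2^2)
delta_P = 0.5·1000·(8.857² − 5.374²)/1000 = 24.78 kPa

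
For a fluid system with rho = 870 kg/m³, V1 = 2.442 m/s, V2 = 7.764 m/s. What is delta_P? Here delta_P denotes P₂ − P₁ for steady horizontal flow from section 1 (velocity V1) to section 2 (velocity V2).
Formula: \Delta P = \frac{1}{2} \rho (V_1^2 - V_2^2)
delta_P = 0.5·870·(2.442² − 7.764²)/1000 = -23.63 kPa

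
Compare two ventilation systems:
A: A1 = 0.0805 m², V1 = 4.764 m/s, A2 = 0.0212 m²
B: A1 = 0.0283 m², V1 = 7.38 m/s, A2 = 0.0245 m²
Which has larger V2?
V2(A) = 18.09 m/s, V2(B) = 8.525 m/s. Answer: A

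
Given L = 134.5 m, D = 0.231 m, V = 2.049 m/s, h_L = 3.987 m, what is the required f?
Formula: h_L = f \frac{L}{D} \frac{V^2}{2g}
Substituting knowns: 3.987 = f·(134.5/0.231)·2.049²/(2·9.81)
Solving for f: f = 3.987·2·9.81/((134.5/0.231)·2.049²) = 0.032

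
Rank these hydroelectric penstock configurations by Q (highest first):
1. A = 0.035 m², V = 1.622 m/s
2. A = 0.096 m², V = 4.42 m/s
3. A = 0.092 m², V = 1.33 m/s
Case 1: Q = 56.77 L/s
Case 2: Q = 424.3 L/s
Case 3: Q = 122.4 L/s
Ranking (highest first): 2, 3, 1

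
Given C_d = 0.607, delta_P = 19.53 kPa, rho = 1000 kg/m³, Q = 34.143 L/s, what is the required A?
Formula: Q = C_d A \sqrt{\frac{2 \Delta P}{\rho}}
Substituting knowns: 34.143 = 0.607·A·√(2·(19.53·1000)/1000)·1000
Solving for A: A = (34.143/1000)/(0.607·√(2·(19.53·1000)/1000)) = 0.009 m²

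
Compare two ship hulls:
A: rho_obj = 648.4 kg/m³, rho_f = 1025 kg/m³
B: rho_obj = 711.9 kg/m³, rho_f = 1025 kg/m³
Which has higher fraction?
fraction(A) = 0.6326, fraction(B) = 0.6945. Answer: B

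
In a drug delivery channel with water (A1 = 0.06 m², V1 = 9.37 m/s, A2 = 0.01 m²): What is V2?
Formula: V_2 = \frac{A_1 V_1}{A_2}
V2 = 0.06·9.37/0.01 = 56.22 m/s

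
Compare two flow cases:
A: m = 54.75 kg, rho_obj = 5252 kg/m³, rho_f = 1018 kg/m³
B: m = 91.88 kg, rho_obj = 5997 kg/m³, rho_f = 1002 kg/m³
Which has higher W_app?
W_app(A) = 433 N, W_app(B) = 750.7 N. Answer: B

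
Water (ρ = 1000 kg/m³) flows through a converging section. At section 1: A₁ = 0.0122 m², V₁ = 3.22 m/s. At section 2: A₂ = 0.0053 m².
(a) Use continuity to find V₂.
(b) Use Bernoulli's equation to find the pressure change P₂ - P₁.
(a) Continuity: A₁V₁=A₂V₂ -> V₂=A₁V₁/A₂=0.0122*3.22/0.0053=7.41 m/s
(b) Bernoulli: P₂-P₁=0.5*rho*(V₁^2-V₂^2)/1000=0.5*1000*(3.22^2-7.41^2)/1000=-22.27 kPa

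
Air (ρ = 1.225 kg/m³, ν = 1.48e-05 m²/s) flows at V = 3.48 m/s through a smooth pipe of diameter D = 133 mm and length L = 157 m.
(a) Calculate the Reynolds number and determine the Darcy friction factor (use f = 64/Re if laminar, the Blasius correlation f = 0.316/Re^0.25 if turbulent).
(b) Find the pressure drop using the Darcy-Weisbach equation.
(a) Re = V·D/ν = 3.48·0.133/1.48e-05 = 31273 → turbulent (Re > 4000); f = 0.316/Re^0.25 = 0.316/31273^0.25 = 0.023763
(b) Darcy-Weisbach: ΔP = f·(L/D)·½ρV²/1000 = 0.023763·(157/0.133)·½·1.225·3.48²/1000 = 0.2081 kPa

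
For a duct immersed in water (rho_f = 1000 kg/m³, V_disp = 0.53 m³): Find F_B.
Formula: F_B = \rho_f g V_{disp}
F_B = 1000·9.81·0.53 = 5199 N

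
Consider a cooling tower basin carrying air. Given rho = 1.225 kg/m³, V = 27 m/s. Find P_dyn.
Formula: P_{dyn} = \frac{1}{2} \rho V^2
P_dyn = 0.5·1.225·27²/1000 = 0.4465 kPa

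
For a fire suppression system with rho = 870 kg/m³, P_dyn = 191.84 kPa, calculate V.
Formula: P_{dyn} = \frac{1}{2} \rho V^2
Substituting knowns: 191.84 = 0.5·870·V²/1000
Solving for V: V = √(2·(191.84·1000)/870) = 21 m/s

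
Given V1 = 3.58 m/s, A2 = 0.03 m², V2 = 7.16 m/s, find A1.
Formula: V_2 = \frac{A_1 V_1}{A_2}
Substituting knowns: 7.16 = A1·3.58/0.03
Solving for A1: A1 = 7.16·0.03/3.58 = 0.06 m²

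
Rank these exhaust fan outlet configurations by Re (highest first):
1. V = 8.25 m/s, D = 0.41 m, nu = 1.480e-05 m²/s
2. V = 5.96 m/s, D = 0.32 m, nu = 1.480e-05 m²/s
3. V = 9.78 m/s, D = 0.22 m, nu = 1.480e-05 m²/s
Case 1: Re = 228547
Case 2: Re = 128865
Case 3: Re = 145378
Ranking (highest first): 1, 3, 2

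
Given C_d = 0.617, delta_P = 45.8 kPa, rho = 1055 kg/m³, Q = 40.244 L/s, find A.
Formula: Q = C_d A \sqrt{\frac{2 \Delta P}{\rho}}
Substituting knowns: 40.244 = 0.617·A·√(2·(45.8·1000)/1055)·1000
Solving for A: A = (40.244/1000)/(0.617·√(2·(45.8·1000)/1055)) = 0.007 m²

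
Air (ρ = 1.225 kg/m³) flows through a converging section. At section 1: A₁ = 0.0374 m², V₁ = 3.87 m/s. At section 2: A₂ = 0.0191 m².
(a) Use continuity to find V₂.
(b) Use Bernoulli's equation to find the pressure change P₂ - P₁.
(a) Continuity: A₁V₁=A₂V₂ -> V₂=A₁V₁/A₂=0.0374*3.87/0.0191=7.58 m/s
(b) Bernoulli: P₂-P₁=0.5*rho*(V₁^2-V₂^2)/1000=0.5*1.225*(3.87^2-7.58^2)/1000=-0.02602 kPa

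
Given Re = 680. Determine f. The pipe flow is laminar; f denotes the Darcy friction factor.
Formula: f = \frac{64}{Re}
f = 64/680 = 0.09412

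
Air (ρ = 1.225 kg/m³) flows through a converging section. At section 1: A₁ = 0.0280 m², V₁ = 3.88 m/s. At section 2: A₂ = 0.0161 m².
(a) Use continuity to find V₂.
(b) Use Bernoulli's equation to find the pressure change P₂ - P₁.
(a) Continuity: A₁V₁=A₂V₂ -> V₂=A₁V₁/A₂=0.0280*3.88/0.0161=6.75 m/s
(b) Bernoulli: P₂-P₁=0.5*rho*(V₁^2-V₂^2)/1000=0.5*1.225*(3.88^2-6.75^2)/1000=-0.01869 kPa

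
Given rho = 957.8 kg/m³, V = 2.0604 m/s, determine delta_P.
Formula: V = \sqrt{\frac{2 \Delta P}{\rho}}
Substituting knowns: 2.0604 = √(2·(delta_P·1000)/957.8)
Solving for delta_P: delta_P = 2.0604²·957.8/2/1000 = 2.033 kPa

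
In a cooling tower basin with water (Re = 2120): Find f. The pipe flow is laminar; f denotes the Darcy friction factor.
Formula: f = \frac{64}{Re}
f = 64/2120 = 0.03019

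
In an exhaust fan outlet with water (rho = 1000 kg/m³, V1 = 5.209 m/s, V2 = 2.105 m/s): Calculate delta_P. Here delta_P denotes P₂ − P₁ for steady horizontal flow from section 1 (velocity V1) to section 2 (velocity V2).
Formula: \Delta P = \frac{1}{2} \rho (V_1^2 - V_2^2)
delta_P = 0.5·1000·(5.209² − 2.105²)/1000 = 11.35 kPa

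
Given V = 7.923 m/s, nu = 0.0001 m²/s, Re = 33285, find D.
Formula: Re = \frac{V D}{\nu}
Substituting knowns: 33285 = 7.923·D/0.0001
Solving for D: D = 33285·0.0001/7.923 = 0.4201 m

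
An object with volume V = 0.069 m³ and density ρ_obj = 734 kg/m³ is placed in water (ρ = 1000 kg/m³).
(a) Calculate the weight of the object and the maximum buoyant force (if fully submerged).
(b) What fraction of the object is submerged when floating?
(a) W=rho_obj*g*V=734*9.81*0.069=496.8 N; F_B(max)=rho*g*V=1000*9.81*0.069=676.9 N
(b) Floating fraction=rho_obj/rho=734/1000=0.734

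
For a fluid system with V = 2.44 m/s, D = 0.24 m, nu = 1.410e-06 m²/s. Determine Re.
Formula: Re = \frac{V D}{\nu}
Re = 2.44·0.24/1.410e-06 = 415319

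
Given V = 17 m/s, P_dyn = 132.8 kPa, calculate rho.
Formula: P_{dyn} = \frac{1}{2} \rho V^2
Substituting knowns: 132.8 = 0.5·rho·17²/1000
Solving for rho: rho = 2·(132.8·1000)/17² = 919 kg/m³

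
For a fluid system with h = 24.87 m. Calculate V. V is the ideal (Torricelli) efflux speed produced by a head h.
Formula: V = \sqrt{2 g h}
V = √(2·9.81·24.87) = 22.09 m/s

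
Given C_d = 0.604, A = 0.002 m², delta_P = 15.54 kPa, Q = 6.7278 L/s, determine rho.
Formula: Q = C_d A \sqrt{\frac{2 \Delta P}{\rho}}
Substituting knowns: 6.7278 = 0.604·0.002·√(2·(15.54·1000)/rho)·1000
Solving for rho: rho = 2·(15.54·1000)/((6.7278/1000)/(0.604·0.002))² = 1002 kg/m³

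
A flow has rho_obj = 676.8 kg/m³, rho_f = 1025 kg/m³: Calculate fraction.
Formula: f_{sub} = \frac{\rho_{obj}}{\rho_f}
fraction = 676.8/1025 = 0.6603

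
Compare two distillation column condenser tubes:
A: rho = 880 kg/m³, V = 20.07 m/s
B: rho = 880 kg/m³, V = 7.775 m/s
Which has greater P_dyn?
P_dyn(A) = 177.2 kPa, P_dyn(B) = 26.6 kPa. Answer: A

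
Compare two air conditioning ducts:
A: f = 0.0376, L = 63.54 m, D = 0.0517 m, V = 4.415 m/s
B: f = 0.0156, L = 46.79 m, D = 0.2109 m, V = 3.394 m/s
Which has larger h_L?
h_L(A) = 45.91 m, h_L(B) = 2.032 m. Answer: A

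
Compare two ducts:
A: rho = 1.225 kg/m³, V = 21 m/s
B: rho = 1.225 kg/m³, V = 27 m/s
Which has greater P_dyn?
P_dyn(A) = 0.2701 kPa, P_dyn(B) = 0.4465 kPa. Answer: B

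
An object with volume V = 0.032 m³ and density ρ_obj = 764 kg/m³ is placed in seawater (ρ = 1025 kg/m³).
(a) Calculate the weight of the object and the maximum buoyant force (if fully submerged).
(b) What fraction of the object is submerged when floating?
(a) W=rho_obj*g*V=764*9.81*0.032=239.8 N; F_B(max)=rho*g*V=1025*9.81*0.032=321.8 N
(b) Floating fraction=rho_obj/rho=764/1025=0.745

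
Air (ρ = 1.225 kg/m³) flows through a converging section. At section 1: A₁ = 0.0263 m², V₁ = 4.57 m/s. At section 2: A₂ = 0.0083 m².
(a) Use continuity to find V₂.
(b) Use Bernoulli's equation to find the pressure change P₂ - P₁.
(a) Continuity: A₁V₁=A₂V₂ -> V₂=A₁V₁/A₂=0.0263*4.57/0.0083=14.48 m/s
(b) Bernoulli: P₂-P₁=0.5*rho*(V₁^2-V₂^2)/1000=0.5*1.225*(4.57^2-14.48^2)/1000=-0.1156 kPa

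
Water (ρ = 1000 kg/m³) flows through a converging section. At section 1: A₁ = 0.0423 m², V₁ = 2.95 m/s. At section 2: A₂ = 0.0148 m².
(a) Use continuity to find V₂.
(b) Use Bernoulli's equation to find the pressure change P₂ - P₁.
(a) Continuity: A₁V₁=A₂V₂ -> V₂=A₁V₁/A₂=0.0423*2.95/0.0148=8.43 m/s
(b) Bernoulli: P₂-P₁=0.5*rho*(V₁^2-V₂^2)/1000=0.5*1000*(2.95^2-8.43^2)/1000=-31.18 kPa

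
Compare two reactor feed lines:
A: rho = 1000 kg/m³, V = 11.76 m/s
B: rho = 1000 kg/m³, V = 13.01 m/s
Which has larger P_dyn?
P_dyn(A) = 69.15 kPa, P_dyn(B) = 84.63 kPa. Answer: B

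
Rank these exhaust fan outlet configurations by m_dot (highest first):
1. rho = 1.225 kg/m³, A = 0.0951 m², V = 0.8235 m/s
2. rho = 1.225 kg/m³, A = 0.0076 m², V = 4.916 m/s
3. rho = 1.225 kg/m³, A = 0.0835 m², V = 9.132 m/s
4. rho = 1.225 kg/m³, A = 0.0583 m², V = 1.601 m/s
Case 1: m_dot = 0.09594 kg/s
Case 2: m_dot = 0.04577 kg/s
Case 3: m_dot = 0.9341 kg/s
Case 4: m_dot = 0.1143 kg/s
Ranking (highest first): 3, 4, 1, 2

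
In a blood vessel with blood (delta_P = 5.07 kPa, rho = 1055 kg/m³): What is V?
Formula: V = \sqrt{\frac{2 \Delta P}{\rho}}
V = √(2·(5.07·1000)/1055) = 3.1 m/s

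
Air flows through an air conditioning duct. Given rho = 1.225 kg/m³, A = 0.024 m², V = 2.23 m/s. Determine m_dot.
Formula: \dot{m} = \rho A V
m_dot = 1.225·0.024·2.23 = 0.06556 kg/s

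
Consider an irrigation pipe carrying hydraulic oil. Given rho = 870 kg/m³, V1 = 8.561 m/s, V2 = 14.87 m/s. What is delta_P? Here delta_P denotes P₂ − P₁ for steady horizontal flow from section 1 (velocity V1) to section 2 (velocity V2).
Formula: \Delta P = \frac{1}{2} \rho (V_1^2 - V_2^2)
delta_P = 0.5·870·(8.561² − 14.87²)/1000 = -64.3 kPa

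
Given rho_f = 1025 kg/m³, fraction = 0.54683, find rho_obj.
Formula: f_{sub} = \frac{\rho_{obj}}{\rho_f}
Substituting knowns: 0.54683 = rho_obj/1025
Solving for rho_obj: rho_obj = 0.54683·1025 = 560.5 kg/m³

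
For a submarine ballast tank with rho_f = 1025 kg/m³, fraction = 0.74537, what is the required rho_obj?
Formula: f_{sub} = \frac{\rho_{obj}}{\rho_f}
Substituting knowns: 0.74537 = rho_obj/1025
Solving for rho_obj: rho_obj = 0.74537·1025 = 764 kg/m³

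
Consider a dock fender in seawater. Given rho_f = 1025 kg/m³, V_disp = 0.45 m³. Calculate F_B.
Formula: F_B = \rho_f g V_{disp}
F_B = 1025·9.81·0.45 = 4525 N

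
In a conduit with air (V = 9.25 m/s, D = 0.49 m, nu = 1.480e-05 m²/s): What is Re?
Formula: Re = \frac{V D}{\nu}
Re = 9.25·0.49/1.480e-05 = 306250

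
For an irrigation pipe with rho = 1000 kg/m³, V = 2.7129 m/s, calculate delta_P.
Formula: V = \sqrt{\frac{2 \Delta P}{\rho}}
Substituting knowns: 2.7129 = √(2·(delta_P·1000)/1000)
Solving for delta_P: delta_P = 2.7129²·1000/2/1000 = 3.68 kPa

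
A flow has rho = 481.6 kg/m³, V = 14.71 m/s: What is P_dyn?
Formula: P_{dyn} = \frac{1}{2} \rho V^2
P_dyn = 0.5·481.6·14.71²/1000 = 52.11 kPa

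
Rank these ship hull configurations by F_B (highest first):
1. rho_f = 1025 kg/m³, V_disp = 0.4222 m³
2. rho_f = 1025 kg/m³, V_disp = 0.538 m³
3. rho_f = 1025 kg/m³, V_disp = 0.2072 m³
Case 1: F_B = 4245 N
Case 2: F_B = 5410 N
Case 3: F_B = 2083 N
Ranking (highest first): 2, 1, 3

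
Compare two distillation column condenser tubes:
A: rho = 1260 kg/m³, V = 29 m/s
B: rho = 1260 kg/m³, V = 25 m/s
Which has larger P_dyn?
P_dyn(A) = 529.8 kPa, P_dyn(B) = 393.8 kPa. Answer: A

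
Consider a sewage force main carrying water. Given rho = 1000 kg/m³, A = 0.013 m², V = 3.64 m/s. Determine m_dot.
Formula: \dot{m} = \rho A V
m_dot = 1000·0.013·3.64 = 47.32 kg/s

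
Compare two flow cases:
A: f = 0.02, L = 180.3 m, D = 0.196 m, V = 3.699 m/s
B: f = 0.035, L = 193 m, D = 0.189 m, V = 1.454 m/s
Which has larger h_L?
h_L(A) = 12.83 m, h_L(B) = 3.851 m. Answer: A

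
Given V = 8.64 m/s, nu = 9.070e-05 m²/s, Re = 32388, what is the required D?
Formula: Re = \frac{V D}{\nu}
Substituting knowns: 32388 = 8.64·D/9.070e-05
Solving for D: D = 32388·9.070e-05/8.64 = 0.34 m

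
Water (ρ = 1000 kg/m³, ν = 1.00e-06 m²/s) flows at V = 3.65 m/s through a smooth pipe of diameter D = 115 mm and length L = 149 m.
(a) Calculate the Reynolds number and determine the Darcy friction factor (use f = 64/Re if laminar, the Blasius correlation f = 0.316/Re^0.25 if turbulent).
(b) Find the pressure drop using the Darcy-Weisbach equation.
(a) Re = V·D/ν = 3.65·0.115/1.00e-06 = 419750 → turbulent (Re > 4000); f = 0.316/Re^0.25 = 0.316/419750^0.25 = 0.012415 (Blasius is strictly valid for Re ≲ 1e5; used here as the smooth-pipe estimate the problem specifies)
(b) Darcy-Weisbach: ΔP = f·(L/D)·½ρV²/1000 = 0.012415·(149/0.115)·½·1000·3.65²/1000 = 107.1 kPa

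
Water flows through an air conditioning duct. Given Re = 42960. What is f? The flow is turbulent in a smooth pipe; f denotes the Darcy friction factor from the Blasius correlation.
Formula: f = \frac{0.316}{Re^{0.25}}
f = 0.316/42960^0.25 = 0.02195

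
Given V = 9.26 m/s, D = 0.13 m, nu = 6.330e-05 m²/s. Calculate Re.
Formula: Re = \frac{V D}{\nu}
Re = 9.26·0.13/6.330e-05 = 19017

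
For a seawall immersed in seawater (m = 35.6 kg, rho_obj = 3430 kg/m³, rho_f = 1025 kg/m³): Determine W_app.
Formula: W_{app} = mg\left(1 - \frac{\rho_f}{\rho_{obj}}\right)
W_app = 35.6·9.81·(1 − 1025/3430) = 244.9 N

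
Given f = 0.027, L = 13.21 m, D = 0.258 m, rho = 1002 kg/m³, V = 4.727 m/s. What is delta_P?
Formula: \Delta P = f \frac{L}{D} \frac{\rho V^2}{2}
delta_P = 0.027·(13.21/0.258)·0.5·1002·4.727²/1000 = 15.48 kPa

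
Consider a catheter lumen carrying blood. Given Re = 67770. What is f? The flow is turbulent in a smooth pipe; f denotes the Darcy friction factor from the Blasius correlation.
Formula: f = \frac{0.316}{Re^{0.25}}
f = 0.316/67770^0.25 = 0.01959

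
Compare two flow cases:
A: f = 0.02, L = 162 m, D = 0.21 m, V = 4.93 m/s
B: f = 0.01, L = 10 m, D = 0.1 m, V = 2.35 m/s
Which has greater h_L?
h_L(A) = 19.11 m, h_L(B) = 0.2815 m. Answer: A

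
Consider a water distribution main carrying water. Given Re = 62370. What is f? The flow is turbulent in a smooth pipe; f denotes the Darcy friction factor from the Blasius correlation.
Formula: f = \frac{0.316}{Re^{0.25}}
f = 0.316/62370^0.25 = 0.02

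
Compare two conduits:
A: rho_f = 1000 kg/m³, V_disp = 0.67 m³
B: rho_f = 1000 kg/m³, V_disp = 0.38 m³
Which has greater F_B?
F_B(A) = 6573 N, F_B(B) = 3728 N. Answer: A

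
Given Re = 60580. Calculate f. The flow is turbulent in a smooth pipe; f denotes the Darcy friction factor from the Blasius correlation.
Formula: f = \frac{0.316}{Re^{0.25}}
f = 0.316/60580^0.25 = 0.02014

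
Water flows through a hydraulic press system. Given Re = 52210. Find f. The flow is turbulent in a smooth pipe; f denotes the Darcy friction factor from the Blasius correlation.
Formula: f = \frac{0.316}{Re^{0.25}}
f = 0.316/52210^0.25 = 0.0209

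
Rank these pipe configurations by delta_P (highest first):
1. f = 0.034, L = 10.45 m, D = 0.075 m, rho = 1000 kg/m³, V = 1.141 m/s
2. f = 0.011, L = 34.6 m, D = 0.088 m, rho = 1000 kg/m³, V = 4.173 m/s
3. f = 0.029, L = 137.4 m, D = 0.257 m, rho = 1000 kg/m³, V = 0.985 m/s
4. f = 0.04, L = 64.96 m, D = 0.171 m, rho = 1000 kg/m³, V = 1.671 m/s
Case 1: delta_P = 3.084 kPa
Case 2: delta_P = 37.66 kPa
Case 3: delta_P = 7.521 kPa
Case 4: delta_P = 21.21 kPa
Ranking (highest first): 2, 4, 3, 1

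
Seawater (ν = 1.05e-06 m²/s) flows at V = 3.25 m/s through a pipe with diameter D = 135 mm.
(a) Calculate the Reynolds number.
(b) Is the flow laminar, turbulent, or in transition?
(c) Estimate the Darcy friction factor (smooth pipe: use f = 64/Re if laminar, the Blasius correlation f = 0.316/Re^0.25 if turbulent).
(a) Re = V·D/ν = 3.25·0.135/1.05e-06 = 417860
(b) Flow regime: turbulent (Re > 4000)
(c) Friction factor: f = 0.316/Re^0.25 = 0.316/417860^0.25 = 0.01243 (Blasius is strictly valid for Re ≲ 1e5; used here as the smooth-pipe estimate the problem specifies)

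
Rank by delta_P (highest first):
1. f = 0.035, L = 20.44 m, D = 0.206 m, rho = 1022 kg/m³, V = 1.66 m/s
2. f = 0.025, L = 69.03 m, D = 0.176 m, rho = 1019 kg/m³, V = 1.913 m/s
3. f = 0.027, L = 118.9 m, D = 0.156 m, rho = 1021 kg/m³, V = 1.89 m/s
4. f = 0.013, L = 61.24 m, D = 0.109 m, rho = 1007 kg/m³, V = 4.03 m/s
Case 1: delta_P = 4.89 kPa
Case 2: delta_P = 18.28 kPa
Case 3: delta_P = 37.53 kPa
Case 4: delta_P = 59.73 kPa
Ranking (highest first): 4, 3, 2, 1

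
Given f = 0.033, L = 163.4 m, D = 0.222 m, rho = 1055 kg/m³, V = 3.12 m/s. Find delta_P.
Formula: \Delta P = f \frac{L}{D} \frac{\rho V^2}{2}
delta_P = 0.033·(163.4/0.222)·0.5·1055·3.12²/1000 = 124.7 kPa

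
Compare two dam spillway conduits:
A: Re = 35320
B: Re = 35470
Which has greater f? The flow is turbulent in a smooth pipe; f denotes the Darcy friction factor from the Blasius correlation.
f(A) = 0.02305, f(B) = 0.02303. Answer: A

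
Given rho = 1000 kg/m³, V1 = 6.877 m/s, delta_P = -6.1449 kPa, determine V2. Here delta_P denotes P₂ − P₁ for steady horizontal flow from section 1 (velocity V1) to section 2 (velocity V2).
Formula: \Delta P = \frac{1}{2} \rho (V_1^2 - V_2^2)
Substituting knowns: -6.1449 = 0.5·1000·(6.877² − V2²)/1000
Solving for V2: V2 = √(6.877² − 2·(-6.1449·1000)/1000) = 7.719 m/s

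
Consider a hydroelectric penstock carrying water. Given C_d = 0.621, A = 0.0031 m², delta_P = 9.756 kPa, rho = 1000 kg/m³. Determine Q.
Formula: Q = C_d A \sqrt{\frac{2 \Delta P}{\rho}}
Q = 0.621·0.0031·√(2·(9.756·1000)/1000)·1000 = 8.504 L/s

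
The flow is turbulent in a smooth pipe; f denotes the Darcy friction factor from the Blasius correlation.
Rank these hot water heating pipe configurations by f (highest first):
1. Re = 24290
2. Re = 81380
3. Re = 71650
Case 1: f = 0.02531
Case 2: f = 0.01871
Case 3: f = 0.01931
Ranking (highest first): 1, 3, 2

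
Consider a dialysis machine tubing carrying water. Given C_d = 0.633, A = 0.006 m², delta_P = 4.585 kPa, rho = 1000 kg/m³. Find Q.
Formula: Q = C_d A \sqrt{\frac{2 \Delta P}{\rho}}
Q = 0.633·0.006·√(2·(4.585·1000)/1000)·1000 = 11.5 L/s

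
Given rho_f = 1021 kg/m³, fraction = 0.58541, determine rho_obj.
Formula: f_{sub} = \frac{\rho_{obj}}{\rho_f}
Substituting knowns: 0.58541 = rho_obj/1021
Solving for rho_obj: rho_obj = 0.58541·1021 = 597.7 kg/m³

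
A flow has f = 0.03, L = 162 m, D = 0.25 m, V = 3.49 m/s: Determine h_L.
Formula: h_L = f \frac{L}{D} \frac{V^2}{2g}
h_L = 0.03·(162/0.25)·3.49²/(2·9.81) = 12.07 m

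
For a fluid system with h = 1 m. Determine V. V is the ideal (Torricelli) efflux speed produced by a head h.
Formula: V = \sqrt{2 g h}
V = √(2·9.81·1) = 4.429 m/s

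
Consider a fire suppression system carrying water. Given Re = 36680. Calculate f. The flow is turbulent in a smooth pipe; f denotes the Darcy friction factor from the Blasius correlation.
Formula: f = \frac{0.316}{Re^{0.25}}
f = 0.316/36680^0.25 = 0.02283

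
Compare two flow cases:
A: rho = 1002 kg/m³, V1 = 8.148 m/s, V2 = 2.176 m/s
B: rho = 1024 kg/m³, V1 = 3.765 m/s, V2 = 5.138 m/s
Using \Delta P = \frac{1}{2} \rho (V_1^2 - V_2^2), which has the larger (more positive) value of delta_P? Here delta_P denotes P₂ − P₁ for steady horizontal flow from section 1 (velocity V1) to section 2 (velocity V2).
delta_P(A) = 30.89 kPa, delta_P(B) = -6.259 kPa. Answer: A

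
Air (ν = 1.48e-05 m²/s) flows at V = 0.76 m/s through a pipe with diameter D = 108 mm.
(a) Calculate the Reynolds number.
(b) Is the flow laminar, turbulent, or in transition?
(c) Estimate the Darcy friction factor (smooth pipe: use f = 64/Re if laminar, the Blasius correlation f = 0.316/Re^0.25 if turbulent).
(a) Re = V·D/ν = 0.76·0.108/1.48e-05 = 5545.9
(b) Flow regime: turbulent (Re > 4000)
(c) Friction factor: f = 0.316/Re^0.25 = 0.316/5545.9^0.25 = 0.03662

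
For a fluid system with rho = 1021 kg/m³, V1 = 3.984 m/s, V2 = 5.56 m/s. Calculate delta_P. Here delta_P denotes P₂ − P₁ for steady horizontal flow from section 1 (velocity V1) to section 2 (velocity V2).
Formula: \Delta P = \frac{1}{2} \rho (V_1^2 - V_2^2)
delta_P = 0.5·1021·(3.984² − 5.56²)/1000 = -7.679 kPa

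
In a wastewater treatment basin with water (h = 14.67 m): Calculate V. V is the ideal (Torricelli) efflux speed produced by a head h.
Formula: V = \sqrt{2 g h}
V = √(2·9.81·14.67) = 16.97 m/s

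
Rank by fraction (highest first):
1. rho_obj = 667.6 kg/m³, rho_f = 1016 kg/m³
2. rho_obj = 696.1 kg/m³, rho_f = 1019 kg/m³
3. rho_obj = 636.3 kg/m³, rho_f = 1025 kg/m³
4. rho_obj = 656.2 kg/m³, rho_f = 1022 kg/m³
Case 1: fraction = 0.6571
Case 2: fraction = 0.6831
Case 3: fraction = 0.6208
Case 4: fraction = 0.6421
Ranking (highest first): 2, 1, 4, 3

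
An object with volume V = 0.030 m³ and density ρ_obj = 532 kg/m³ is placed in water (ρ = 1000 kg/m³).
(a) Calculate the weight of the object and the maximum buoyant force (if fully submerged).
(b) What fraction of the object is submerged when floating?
(a) W=rho_obj*g*V=532*9.81*0.030=156.6 N; F_B(max)=rho*g*V=1000*9.81*0.030=294.3 N
(b) Floating fraction=rho_obj/rho=532/1000=0.532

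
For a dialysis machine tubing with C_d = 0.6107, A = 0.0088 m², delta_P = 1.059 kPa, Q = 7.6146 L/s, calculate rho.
Formula: Q = C_d A \sqrt{\frac{2 \Delta P}{\rho}}
Substituting knowns: 7.6146 = 0.6107·0.0088·√(2·(1.059·1000)/rho)·1000
Solving for rho: rho = 2·(1.059·1000)/((7.6146/1000)/(0.6107·0.0088))² = 1055 kg/m³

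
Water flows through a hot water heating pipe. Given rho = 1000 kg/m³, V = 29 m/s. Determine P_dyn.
Formula: P_{dyn} = \frac{1}{2} \rho V^2
P_dyn = 0.5·1000·29²/1000 = 420.5 kPa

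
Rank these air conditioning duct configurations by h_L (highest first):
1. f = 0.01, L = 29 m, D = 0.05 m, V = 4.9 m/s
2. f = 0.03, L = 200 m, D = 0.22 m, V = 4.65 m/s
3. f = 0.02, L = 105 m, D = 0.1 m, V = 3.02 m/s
Case 1: h_L = 7.098 m
Case 2: h_L = 30.06 m
Case 3: h_L = 9.762 m
Ranking (highest first): 2, 3, 1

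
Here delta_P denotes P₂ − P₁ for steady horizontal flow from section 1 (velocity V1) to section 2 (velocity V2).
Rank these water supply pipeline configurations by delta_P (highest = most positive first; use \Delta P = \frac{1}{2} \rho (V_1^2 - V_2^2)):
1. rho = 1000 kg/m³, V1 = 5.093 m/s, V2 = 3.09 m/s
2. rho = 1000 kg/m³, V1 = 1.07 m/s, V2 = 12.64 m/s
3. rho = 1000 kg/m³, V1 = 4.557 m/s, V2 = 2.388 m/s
Case 1: delta_P = 8.195 kPa
Case 2: delta_P = -79.31 kPa
Case 3: delta_P = 7.532 kPa
Ranking (highest first): 1, 3, 2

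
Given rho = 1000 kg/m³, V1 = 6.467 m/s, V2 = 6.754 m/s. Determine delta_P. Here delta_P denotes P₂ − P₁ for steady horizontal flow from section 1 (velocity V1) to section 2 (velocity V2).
Formula: \Delta P = \frac{1}{2} \rho (V_1^2 - V_2^2)
delta_P = 0.5·1000·(6.467² − 6.754²)/1000 = -1.897 kPa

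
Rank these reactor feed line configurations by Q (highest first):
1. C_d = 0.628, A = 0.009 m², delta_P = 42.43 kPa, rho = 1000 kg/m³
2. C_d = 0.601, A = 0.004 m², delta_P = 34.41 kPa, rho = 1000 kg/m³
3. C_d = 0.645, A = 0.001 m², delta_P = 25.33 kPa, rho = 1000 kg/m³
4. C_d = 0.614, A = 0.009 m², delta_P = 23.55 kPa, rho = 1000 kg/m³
Case 1: Q = 52.07 L/s
Case 2: Q = 19.94 L/s
Case 3: Q = 4.591 L/s
Case 4: Q = 37.92 L/s
Ranking (highest first): 1, 4, 2, 3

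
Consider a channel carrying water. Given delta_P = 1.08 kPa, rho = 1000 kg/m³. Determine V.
Formula: V = \sqrt{\frac{2 \Delta P}{\rho}}
V = √(2·(1.08·1000)/1000) = 1.47 m/s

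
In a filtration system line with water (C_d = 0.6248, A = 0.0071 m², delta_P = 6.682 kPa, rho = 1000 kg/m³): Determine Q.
Formula: Q = C_d A \sqrt{\frac{2 \Delta P}{\rho}}
Q = 0.6248·0.0071·√(2·(6.682·1000)/1000)·1000 = 16.22 L/s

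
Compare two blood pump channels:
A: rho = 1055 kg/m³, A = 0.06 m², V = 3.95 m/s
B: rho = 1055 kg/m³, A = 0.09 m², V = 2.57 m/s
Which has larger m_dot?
m_dot(A) = 250 kg/s, m_dot(B) = 244 kg/s. Answer: A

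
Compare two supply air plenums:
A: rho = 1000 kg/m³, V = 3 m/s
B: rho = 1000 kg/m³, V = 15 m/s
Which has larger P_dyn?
P_dyn(A) = 4.5 kPa, P_dyn(B) = 112.5 kPa. Answer: B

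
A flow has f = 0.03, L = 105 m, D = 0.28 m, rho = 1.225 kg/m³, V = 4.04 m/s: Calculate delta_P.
Formula: \Delta P = f \frac{L}{D} \frac{\rho V^2}{2}
delta_P = 0.03·(105/0.28)·0.5·1.225·4.04²/1000 = 0.1125 kPa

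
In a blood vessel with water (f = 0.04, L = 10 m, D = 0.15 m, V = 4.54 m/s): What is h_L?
Formula: h_L = f \frac{L}{D} \frac{V^2}{2g}
h_L = 0.04·(10/0.15)·4.54²/(2·9.81) = 2.801 m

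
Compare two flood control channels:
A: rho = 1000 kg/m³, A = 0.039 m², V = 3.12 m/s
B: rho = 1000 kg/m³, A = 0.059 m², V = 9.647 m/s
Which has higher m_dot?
m_dot(A) = 121.7 kg/s, m_dot(B) = 569.2 kg/s. Answer: B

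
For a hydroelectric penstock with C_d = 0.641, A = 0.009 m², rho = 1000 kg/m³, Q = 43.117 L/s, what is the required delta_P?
Formula: Q = C_d A \sqrt{\frac{2 \Delta P}{\rho}}
Substituting knowns: 43.117 = 0.641·0.009·√(2·(delta_P·1000)/1000)·1000
Solving for delta_P: delta_P = ((43.117/1000)/(0.641·0.009))²·1000/2/1000 = 27.93 kPa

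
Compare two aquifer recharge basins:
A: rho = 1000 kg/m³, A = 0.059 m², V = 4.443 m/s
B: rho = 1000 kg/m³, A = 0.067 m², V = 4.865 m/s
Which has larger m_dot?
m_dot(A) = 262.1 kg/s, m_dot(B) = 326 kg/s. Answer: B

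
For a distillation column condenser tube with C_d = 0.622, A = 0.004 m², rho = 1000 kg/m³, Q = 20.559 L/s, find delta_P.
Formula: Q = C_d A \sqrt{\frac{2 \Delta P}{\rho}}
Substituting knowns: 20.559 = 0.622·0.004·√(2·(delta_P·1000)/1000)·1000
Solving for delta_P: delta_P = ((20.559/1000)/(0.622·0.004))²·1000/2/1000 = 34.14 kPa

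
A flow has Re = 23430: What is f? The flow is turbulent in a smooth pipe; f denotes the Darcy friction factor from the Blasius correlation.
Formula: f = \frac{0.316}{Re^{0.25}}
f = 0.316/23430^0.25 = 0.02554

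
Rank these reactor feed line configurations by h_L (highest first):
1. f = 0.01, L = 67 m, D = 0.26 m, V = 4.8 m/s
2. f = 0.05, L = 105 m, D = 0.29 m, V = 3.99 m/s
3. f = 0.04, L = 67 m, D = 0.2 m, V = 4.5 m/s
Case 1: h_L = 3.026 m
Case 2: h_L = 14.69 m
Case 3: h_L = 13.83 m
Ranking (highest first): 2, 3, 1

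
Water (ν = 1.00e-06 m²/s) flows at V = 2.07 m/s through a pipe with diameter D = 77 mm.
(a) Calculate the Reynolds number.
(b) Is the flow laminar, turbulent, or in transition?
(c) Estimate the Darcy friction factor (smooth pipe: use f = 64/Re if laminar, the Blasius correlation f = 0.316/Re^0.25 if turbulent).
(a) Re = V·D/ν = 2.07·0.077/1.00e-06 = 159390
(b) Flow regime: turbulent (Re > 4000)
(c) Friction factor: f = 0.316/Re^0.25 = 0.316/159390^0.25 = 0.01582 (Blasius is strictly valid for Re ≲ 1e5; used here as the smooth-pipe estimate the problem specifies)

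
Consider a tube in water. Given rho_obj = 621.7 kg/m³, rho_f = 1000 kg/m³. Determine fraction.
Formula: f_{sub} = \frac{\rho_{obj}}{\rho_f}
fraction = 621.7/1000 = 0.6217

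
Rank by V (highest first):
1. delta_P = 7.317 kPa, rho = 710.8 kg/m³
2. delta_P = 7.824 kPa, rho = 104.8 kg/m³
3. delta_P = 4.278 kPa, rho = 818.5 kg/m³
Case 1: V = 4.537 m/s
Case 2: V = 12.22 m/s
Case 3: V = 3.233 m/s
Ranking (highest first): 2, 1, 3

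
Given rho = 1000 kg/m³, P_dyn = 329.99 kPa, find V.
Formula: P_{dyn} = \frac{1}{2} \rho V^2
Substituting knowns: 329.99 = 0.5·1000·V²/1000
Solving for V: V = √(2·(329.99·1000)/1000) = 25.69 m/s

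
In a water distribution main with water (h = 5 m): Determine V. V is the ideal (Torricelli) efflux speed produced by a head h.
Formula: V = \sqrt{2 g h}
V = √(2·9.81·5) = 9.905 m/s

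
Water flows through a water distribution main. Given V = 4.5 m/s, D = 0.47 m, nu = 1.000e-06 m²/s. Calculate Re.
Formula: Re = \frac{V D}{\nu}
Re = 4.5·0.47/1.000e-06 = 2.115e+06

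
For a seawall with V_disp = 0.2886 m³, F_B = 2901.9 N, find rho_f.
Formula: F_B = \rho_f g V_{disp}
Substituting knowns: 2901.9 = rho_f·9.81·0.2886
Solving for rho_f: rho_f = 2901.9/(9.81·0.2886) = 1025 kg/m³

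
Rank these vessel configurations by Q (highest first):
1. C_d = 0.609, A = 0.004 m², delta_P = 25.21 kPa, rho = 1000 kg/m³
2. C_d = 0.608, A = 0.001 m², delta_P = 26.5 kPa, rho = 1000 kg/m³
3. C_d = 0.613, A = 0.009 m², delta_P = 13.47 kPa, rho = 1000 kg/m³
Case 1: Q = 17.3 L/s
Case 2: Q = 4.426 L/s
Case 3: Q = 28.64 L/s
Ranking (highest first): 3, 1, 2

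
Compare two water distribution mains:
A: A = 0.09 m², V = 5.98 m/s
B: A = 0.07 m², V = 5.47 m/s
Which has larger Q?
Q(A) = 538.2 L/s, Q(B) = 382.9 L/s. Answer: A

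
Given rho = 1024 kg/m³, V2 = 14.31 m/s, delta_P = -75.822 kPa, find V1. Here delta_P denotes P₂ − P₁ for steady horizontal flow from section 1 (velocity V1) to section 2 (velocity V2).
Formula: \Delta P = \frac{1}{2} \rho (V_1^2 - V_2^2)
Substituting knowns: -75.822 = 0.5·1024·(V1² − 14.31²)/1000
Solving for V1: V1 = √(14.31² + 2·(-75.822·1000)/1024) = 7.529 m/s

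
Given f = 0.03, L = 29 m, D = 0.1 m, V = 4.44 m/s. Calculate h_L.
Formula: h_L = f \frac{L}{D} \frac{V^2}{2g}
h_L = 0.03·(29/0.1)·4.44²/(2·9.81) = 8.742 m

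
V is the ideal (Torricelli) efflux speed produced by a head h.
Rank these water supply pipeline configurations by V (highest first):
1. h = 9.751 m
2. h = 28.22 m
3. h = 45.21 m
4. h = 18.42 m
Case 1: V = 13.83 m/s
Case 2: V = 23.53 m/s
Case 3: V = 29.78 m/s
Case 4: V = 19.01 m/s
Ranking (highest first): 3, 2, 4, 1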